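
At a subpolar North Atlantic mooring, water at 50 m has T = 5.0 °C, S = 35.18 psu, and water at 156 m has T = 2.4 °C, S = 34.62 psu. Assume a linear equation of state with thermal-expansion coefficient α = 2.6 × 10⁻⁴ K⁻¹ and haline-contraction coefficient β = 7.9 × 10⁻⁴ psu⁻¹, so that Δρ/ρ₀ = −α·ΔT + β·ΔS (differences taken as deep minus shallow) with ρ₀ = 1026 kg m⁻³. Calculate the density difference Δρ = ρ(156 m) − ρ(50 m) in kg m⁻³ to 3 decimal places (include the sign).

+0.240 kg m⁻³

ΔT = -2.6 K, ΔS = -0.56 psu (deep − shallow).
Δρ/ρ₀ = −(2.6 × 10⁻⁴)(-2.6) + (7.9 × 10⁻⁴)(-0.56) = 2.336 × 10⁻⁴.
Δρ = 1026 × (2.336 × 10⁻⁴) = +0.240 kg m⁻³.
Positive Δρ: denser below, stable.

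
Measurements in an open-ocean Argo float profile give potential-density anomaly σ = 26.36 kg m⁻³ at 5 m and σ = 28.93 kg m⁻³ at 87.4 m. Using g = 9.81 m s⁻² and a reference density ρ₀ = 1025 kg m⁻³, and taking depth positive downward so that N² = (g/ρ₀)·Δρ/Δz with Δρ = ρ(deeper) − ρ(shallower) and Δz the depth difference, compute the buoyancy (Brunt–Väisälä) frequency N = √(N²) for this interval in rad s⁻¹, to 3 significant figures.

0.0173 rad s⁻¹

Δρ = 1028.93 − 1026.36 = 2.57 kg m⁻³ over Δz = 87.4 − 5 = 82.4 m.
N² = (9.81/1025) × (2.57/82.4) = 2.9850 × 10⁻⁴ s⁻².
N = √(2.9850 × 10⁻⁴) = 0.017277 rad s⁻¹ ≈ 0.0173 rad s⁻¹.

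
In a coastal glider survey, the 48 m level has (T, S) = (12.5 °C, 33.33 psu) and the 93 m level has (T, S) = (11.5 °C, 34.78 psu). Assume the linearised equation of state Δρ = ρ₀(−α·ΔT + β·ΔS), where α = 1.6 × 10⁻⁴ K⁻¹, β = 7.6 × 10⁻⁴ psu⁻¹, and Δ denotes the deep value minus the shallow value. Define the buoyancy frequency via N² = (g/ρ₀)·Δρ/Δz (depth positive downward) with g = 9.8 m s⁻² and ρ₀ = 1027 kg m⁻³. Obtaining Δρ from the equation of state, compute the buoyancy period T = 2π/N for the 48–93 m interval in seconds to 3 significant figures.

ΔT = -1.0 K, ΔS = +1.45 psu (deep − shallow).
Δρ/ρ₀ = −αΔT + βΔS = 1.60 × 10⁻⁴ + 1.102 × 10⁻³ = 1.262 × 10⁻³, so Δρ ≈ 1.296 kg m⁻³.
N² = (g/ρ₀)·Δρ/Δz = g·(Δρ/ρ₀)/Δz = 9.8 × 1.262 × 10⁻³ / 45 = 2.7484 × 10⁻⁴ s⁻².
N = √(2.7484 × 10⁻⁴) = 0.016578 rad s⁻¹ → T = 2π/N = 379.01 s ≈ 379 s.

379 s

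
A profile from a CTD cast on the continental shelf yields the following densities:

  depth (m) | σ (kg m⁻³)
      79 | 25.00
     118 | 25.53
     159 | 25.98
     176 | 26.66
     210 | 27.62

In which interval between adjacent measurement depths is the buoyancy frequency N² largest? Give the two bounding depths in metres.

Compute the density gradient over each adjacent pair:
  79–118 m: Δρ/Δz = 0.53/39 = 0.014 kg m⁻⁴
  118–159 m: Δρ/Δz = 0.45/41 = 0.011 kg m⁻⁴
  159–176 m: Δρ/Δz = 0.68/17 = 0.040 kg m⁻⁴
  176–210 m: Δρ/Δz = 0.96/34 = 0.028 kg m⁻⁴
The largest gradient is in the 159–176 m interval — the pycnocline.

159–176 m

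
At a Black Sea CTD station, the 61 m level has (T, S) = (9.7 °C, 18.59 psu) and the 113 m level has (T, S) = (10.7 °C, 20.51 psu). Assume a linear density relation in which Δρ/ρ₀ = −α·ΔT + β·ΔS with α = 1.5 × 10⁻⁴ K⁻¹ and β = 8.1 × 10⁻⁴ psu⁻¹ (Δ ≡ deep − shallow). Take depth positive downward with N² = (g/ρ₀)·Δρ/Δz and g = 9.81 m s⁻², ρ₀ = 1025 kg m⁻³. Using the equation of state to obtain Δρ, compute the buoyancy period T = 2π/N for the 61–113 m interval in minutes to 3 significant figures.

6.43 min

ΔT = +1.0 K, ΔS = +1.92 psu (deep − shallow).
Δρ/ρ₀ = −αΔT + βΔS = -1.50 × 10⁻⁴ + 1.5552 × 10⁻³ = 1.4052 × 10⁻³, so Δρ ≈ 1.440 kg m⁻³.
N² = (g/ρ₀)·Δρ/Δz = g·(Δρ/ρ₀)/Δz = 9.81 × 1.4052 × 10⁻³ / 52 = 2.6510 × 10⁻⁴ s⁻².
N = √(2.6510 × 10⁻⁴) = 0.016282 rad s⁻¹ → T = 2π/N = 385.90 s = 6.4317 min ≈ 6.43 min.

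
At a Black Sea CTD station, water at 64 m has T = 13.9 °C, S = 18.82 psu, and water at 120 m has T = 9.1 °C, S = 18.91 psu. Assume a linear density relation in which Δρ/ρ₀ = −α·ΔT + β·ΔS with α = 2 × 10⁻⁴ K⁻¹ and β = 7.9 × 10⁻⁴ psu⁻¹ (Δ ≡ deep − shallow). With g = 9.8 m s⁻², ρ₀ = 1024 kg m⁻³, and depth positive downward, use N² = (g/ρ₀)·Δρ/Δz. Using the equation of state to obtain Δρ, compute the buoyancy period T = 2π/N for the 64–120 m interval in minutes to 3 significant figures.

ΔT = -4.8 K, ΔS = +0.09 psu (deep − shallow).
Δρ/ρ₀ = −αΔT + βΔS = 9.60 × 10⁻⁴ + 7.11 × 10⁻⁵ = 1.0311 × 10⁻³, so Δρ ≈ 1.056 kg m⁻³.
N² = (g/ρ₀)·Δρ/Δz = g·(Δρ/ρ₀)/Δz = 9.8 × 1.0311 × 10⁻³ / 56 = 1.8044 × 10⁻⁴ s⁻².
N = √(1.8044 × 10⁻⁴) = 0.013433 rad s⁻¹ → T = 2π/N = 467.74 s = 7.7957 min ≈ 7.80 min.

7.80 min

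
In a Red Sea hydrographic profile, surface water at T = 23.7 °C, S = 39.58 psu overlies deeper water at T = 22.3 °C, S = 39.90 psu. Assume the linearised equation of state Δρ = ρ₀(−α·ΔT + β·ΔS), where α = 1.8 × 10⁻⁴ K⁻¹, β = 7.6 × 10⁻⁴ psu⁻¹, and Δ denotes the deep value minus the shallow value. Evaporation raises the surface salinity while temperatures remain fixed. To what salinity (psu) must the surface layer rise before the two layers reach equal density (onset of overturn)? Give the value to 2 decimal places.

Neutral buoyancy requires −α(T_deep − T_surf) + β(S_deep − S_surf′) = 0.
S_surf′ = S_deep − (α/β)·ΔT = 39.90 − (1.8 × 10⁻⁴/7.6 × 10⁻⁴)·(-1.4) = 40.2316 psu.
Increase required: 40.2316 − 39.58 = 0.6516 psu.

40.23 psu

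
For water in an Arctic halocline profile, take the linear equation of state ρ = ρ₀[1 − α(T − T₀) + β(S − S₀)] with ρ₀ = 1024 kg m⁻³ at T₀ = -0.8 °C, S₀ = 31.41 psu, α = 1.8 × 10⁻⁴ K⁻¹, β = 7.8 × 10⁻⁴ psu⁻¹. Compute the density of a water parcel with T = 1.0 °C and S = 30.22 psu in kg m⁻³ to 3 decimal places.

1022.718 kg m⁻³

T − T₀ = +1.8 K, S − S₀ = -1.19 psu.
Bracket = 1 − α·(+1.8) + β·(-1.19) = 1 + (-1.2522 × 10⁻³) = 0.9987478.
ρ = 1024 × 0.9987478 = 1022.718 kg m⁻³.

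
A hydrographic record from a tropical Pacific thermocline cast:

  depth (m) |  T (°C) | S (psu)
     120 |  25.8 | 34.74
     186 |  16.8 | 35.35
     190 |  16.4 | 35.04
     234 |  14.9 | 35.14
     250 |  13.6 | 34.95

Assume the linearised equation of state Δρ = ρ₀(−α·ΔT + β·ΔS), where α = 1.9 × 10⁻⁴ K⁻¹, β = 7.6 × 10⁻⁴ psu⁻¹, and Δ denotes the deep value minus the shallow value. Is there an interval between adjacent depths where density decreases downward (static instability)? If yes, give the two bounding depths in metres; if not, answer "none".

186–190 m

Evaluate Δρ/ρ₀ = −αΔT + βΔS across each adjacent pair:
  120–186 m: −αΔT+βΔS = −(1.9 × 10⁻⁴)(-9.0)+(7.6 × 10⁻⁴)(+0.61) = 2.2 × 10⁻³ → stable
  186–190 m: −αΔT+βΔS = −(1.9 × 10⁻⁴)(-0.4)+(7.6 × 10⁻⁴)(-0.31) = -1.6 × 10⁻⁴ → UNSTABLE
  190–234 m: −αΔT+βΔS = −(1.9 × 10⁻⁴)(-1.5)+(7.6 × 10⁻⁴)(+0.10) = 3.6 × 10⁻⁴ → stable
  234–250 m: −αΔT+βΔS = −(1.9 × 10⁻⁴)(-1.3)+(7.6 × 10⁻⁴)(-0.19) = 1.0 × 10⁻⁴ → stable
The 186–190 m interval has Δρ < 0: lighter water underlies denser water.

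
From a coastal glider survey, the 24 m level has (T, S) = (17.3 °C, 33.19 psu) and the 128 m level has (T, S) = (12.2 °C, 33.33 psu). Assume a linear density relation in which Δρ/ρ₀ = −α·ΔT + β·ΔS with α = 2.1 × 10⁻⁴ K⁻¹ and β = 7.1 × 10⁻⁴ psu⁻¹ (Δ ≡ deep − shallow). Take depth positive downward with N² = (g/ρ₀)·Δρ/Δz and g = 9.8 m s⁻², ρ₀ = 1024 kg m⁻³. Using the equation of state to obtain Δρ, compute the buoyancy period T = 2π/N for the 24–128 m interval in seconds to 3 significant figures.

ΔT = -5.1 K, ΔS = +0.14 psu (deep − shallow).
Δρ/ρ₀ = −αΔT + βΔS = 1.071 × 10⁻³ + 9.94 × 10⁻⁵ = 1.1704 × 10⁻³, so Δρ ≈ 1.198 kg m⁻³.
N² = (g/ρ₀)·Δρ/Δz = g·(Δρ/ρ₀)/Δz = 9.8 × 1.1704 × 10⁻³ / 104 = 1.1029 × 10⁻⁴ s⁻².
N = √(1.1029 × 10⁻⁴) = 0.010502 rad s⁻¹ → T = 2π/N = 598.28 s ≈ 598 s.

598 s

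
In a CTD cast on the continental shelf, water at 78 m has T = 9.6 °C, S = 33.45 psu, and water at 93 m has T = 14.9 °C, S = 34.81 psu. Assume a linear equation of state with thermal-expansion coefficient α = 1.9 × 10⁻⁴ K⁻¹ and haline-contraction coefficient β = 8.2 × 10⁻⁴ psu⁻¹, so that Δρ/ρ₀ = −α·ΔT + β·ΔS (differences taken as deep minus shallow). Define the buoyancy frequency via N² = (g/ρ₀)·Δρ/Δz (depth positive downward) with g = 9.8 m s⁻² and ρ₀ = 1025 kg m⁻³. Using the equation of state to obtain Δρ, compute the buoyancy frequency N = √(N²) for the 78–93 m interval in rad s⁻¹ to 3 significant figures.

ΔT = +5.3 K, ΔS = +1.36 psu (deep − shallow).
Δρ/ρ₀ = −αΔT + βΔS = -1.007 × 10⁻³ + 1.1152 × 10⁻³ = 1.082 × 10⁻⁴, so Δρ ≈ 0.1109 kg m⁻³.
N² = (g/ρ₀)·Δρ/Δz = g·(Δρ/ρ₀)/Δz = 9.8 × 1.082 × 10⁻⁴ / 15 = 7.0691 × 10⁻⁵ s⁻².
N = √(7.0691 × 10⁻⁵) = 8.4078 × 10⁻³ rad s⁻¹ ≈ 8.41 × 10⁻³ rad s⁻¹.

8.41 × 10⁻³ rad s⁻¹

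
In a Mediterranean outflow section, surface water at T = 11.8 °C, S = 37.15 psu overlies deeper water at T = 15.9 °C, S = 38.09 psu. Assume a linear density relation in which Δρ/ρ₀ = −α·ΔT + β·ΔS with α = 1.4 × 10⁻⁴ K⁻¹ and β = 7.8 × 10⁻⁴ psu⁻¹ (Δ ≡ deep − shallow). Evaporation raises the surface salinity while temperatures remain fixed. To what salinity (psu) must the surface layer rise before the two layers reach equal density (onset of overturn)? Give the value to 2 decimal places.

Neutral buoyancy requires −α(T_deep − T_surf) + β(S_deep − S_surf′) = 0.
S_surf′ = S_deep − (α/β)·ΔT = 38.09 − (1.4 × 10⁻⁴/7.8 × 10⁻⁴)·(+4.1) = 37.3541 psu.
Increase required: 37.3541 − 37.15 = 0.2041 psu.

37.35 psu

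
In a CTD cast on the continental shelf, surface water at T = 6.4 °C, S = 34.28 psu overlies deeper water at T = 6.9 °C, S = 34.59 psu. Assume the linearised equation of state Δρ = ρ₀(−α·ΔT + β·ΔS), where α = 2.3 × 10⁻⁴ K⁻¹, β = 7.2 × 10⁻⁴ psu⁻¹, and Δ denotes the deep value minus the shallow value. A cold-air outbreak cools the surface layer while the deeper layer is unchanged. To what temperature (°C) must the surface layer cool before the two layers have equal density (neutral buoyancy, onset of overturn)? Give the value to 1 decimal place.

Neutral buoyancy requires Δρ = 0, i.e. −α(T_deep − T_surf′) + β(S_deep − S_surf) = 0.
T_surf′ = T_deep − (β/α)·ΔS = 6.9 − (7.2 × 10⁻⁴/2.3 × 10⁻⁴)·(+0.31) = 5.930 °C.
Cooling required: 6.4 − (5.930) = 0.470 °C.

5.9 °C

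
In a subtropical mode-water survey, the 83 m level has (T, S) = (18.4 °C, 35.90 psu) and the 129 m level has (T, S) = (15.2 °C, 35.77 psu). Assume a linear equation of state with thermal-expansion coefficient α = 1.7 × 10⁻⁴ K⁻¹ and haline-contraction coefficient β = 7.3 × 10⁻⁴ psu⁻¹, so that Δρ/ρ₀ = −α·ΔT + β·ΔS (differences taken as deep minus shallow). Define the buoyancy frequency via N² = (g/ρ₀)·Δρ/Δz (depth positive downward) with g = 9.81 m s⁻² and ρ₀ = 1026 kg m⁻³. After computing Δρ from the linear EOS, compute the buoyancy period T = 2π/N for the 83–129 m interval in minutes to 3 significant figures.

10.7 min

ΔT = -3.2 K, ΔS = -0.13 psu (deep − shallow).
Δρ/ρ₀ = −αΔT + βΔS = 5.44 × 10⁻⁴ − 9.49 × 10⁻⁵ = 4.491 × 10⁻⁴, so Δρ ≈ 0.4608 kg m⁻³.
N² = (g/ρ₀)·Δρ/Δz = g·(Δρ/ρ₀)/Δz = 9.81 × 4.491 × 10⁻⁴ / 46 = 9.5775 × 10⁻⁵ s⁻².
N = √(9.5775 × 10⁻⁵) = 9.7865 × 10⁻³ rad s⁻¹ → T = 2π/N = 642.03 s = 10.700 min ≈ 10.7 min.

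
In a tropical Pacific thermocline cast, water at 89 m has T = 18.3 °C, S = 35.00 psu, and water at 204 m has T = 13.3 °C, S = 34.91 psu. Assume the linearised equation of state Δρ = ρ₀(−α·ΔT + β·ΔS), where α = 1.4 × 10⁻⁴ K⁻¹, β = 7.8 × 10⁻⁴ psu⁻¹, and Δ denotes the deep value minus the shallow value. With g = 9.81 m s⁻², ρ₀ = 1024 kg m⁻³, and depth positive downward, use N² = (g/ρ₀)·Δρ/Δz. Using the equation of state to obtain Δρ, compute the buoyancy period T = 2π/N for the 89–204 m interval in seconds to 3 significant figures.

ΔT = -5.0 K, ΔS = -0.09 psu (deep − shallow).
Δρ/ρ₀ = −αΔT + βΔS = 7.00 × 10⁻⁴ − 7.02 × 10⁻⁵ = 6.298 × 10⁻⁴, so Δρ ≈ 0.6449 kg m⁻³.
N² = (g/ρ₀)·Δρ/Δz = g·(Δρ/ρ₀)/Δz = 9.81 × 6.298 × 10⁻⁴ / 115 = 5.3725 × 10⁻⁵ s⁻².
N = √(5.3725 × 10⁻⁵) = 7.3297 × 10⁻³ rad s⁻¹ → T = 2π/N = 857.22 s ≈ 857 s.

857 s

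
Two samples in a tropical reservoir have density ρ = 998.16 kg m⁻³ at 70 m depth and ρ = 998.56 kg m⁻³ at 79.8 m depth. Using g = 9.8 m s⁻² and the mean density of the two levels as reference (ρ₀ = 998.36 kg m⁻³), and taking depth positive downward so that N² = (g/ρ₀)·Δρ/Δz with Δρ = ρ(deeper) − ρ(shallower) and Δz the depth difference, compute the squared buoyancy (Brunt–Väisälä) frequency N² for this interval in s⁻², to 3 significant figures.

Δρ = 998.56 − 998.16 = 0.40 kg m⁻³ over Δz = 79.8 − 70 = 9.8 m.
N² = (9.8/998.36) × (0.40/9.8) = 4.0066 × 10⁻⁴ s⁻² ≈ 4.01 × 10⁻⁴ s⁻².

4.01 × 10⁻⁴ s⁻²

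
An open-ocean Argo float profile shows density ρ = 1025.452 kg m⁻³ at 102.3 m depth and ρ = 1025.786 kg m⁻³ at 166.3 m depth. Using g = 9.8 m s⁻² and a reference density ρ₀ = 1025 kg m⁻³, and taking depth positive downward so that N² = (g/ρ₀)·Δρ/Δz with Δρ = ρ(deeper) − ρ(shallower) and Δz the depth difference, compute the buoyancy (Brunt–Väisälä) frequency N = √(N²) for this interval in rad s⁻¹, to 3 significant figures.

7.06 × 10⁻³ rad s⁻¹

Δρ = 1025.786 − 1025.452 = 0.334 kg m⁻³ over Δz = 166.3 − 102.3 = 64 m.
N² = (9.8/1025) × (0.334/64) = 4.9896 × 10⁻⁵ s⁻².
N = √(4.9896 × 10⁻⁵) = 7.0637 × 10⁻³ rad s⁻¹ ≈ 7.06 × 10⁻³ rad s⁻¹.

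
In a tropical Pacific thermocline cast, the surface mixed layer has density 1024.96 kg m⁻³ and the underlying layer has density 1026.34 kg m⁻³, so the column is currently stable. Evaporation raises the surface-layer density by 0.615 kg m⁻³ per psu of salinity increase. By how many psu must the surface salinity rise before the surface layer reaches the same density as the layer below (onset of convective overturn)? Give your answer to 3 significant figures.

2.24 psu

Density deficit of the surface layer: 1026.34 − 1024.96 = 1.38 kg m⁻³.
Required change = 1.38 / 0.615 = 2.24 psu.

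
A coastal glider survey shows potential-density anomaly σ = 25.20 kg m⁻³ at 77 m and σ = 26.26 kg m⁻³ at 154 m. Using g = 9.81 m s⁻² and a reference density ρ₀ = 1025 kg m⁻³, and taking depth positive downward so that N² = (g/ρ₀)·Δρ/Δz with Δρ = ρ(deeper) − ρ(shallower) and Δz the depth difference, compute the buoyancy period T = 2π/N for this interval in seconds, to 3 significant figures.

Δρ = 1026.26 − 1025.20 = 1.06 kg m⁻³ over Δz = 154 − 77 = 77 m.
N² = (9.81/1025) × (1.06/77) = 1.3175 × 10⁻⁴ s⁻².
N = √(1.3175 × 10⁻⁴) = 0.011478 rad s⁻¹, so T = 2π/N = 547.41 s ≈ 547 s.

547 s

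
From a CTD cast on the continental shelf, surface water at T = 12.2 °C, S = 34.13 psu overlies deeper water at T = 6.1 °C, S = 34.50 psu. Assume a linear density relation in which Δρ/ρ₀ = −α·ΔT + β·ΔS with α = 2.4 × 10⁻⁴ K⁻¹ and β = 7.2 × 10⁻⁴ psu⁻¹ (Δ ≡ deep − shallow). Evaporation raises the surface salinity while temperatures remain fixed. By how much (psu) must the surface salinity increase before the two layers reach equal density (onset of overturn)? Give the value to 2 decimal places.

2.40 psu

Neutral buoyancy requires −α(T_deep − T_surf) + β(S_deep − S_surf′) = 0.
S_surf′ = S_deep − (α/β)·ΔT = 34.50 − (2.4 × 10⁻⁴/7.2 × 10⁻⁴)·(-6.1) = 36.5333 psu.
Increase required: 36.5333 − 34.13 = 2.4033 psu.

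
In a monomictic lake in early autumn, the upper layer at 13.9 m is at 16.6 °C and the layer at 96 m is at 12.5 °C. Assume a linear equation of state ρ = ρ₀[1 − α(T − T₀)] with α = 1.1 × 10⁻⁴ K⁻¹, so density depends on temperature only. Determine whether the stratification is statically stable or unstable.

stable

ΔT = 12.5 − 16.6 = -4.1 K, so Δρ/ρ₀ = −αΔT = 4.51 × 10⁻⁴.
Δρ/ρ₀ > 0, so Δρ > 0: deeper water is denser → statically stable.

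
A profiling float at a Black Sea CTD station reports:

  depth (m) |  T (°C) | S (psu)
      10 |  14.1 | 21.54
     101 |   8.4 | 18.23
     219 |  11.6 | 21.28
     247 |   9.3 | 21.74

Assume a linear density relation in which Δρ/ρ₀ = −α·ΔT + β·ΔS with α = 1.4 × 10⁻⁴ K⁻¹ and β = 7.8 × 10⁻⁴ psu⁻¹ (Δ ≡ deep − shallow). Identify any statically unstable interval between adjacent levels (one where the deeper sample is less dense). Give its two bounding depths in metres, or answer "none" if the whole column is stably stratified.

Evaluate Δρ/ρ₀ = −αΔT + βΔS across each adjacent pair:
  10–101 m: −αΔT+βΔS = −(1.4 × 10⁻⁴)(-5.7)+(7.8 × 10⁻⁴)(-3.31) = -1.8 × 10⁻³ → UNSTABLE
  101–219 m: −αΔT+βΔS = −(1.4 × 10⁻⁴)(+3.2)+(7.8 × 10⁻⁴)(+3.05) = 1.9 × 10⁻³ → stable
  219–247 m: −αΔT+βΔS = −(1.4 × 10⁻⁴)(-2.3)+(7.8 × 10⁻⁴)(+0.46) = 6.8 × 10⁻⁴ → stable
The 10–101 m interval has Δρ < 0: lighter water underlies denser water.

10–101 m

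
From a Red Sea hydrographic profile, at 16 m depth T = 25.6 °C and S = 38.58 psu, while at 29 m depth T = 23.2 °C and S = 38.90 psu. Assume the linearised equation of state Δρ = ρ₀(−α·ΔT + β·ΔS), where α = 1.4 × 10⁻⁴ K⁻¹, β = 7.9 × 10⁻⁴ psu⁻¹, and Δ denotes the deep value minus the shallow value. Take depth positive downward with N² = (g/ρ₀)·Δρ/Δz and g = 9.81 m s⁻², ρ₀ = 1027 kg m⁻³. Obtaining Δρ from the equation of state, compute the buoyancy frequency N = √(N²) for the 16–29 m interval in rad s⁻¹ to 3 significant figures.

ΔT = -2.4 K, ΔS = +0.32 psu (deep − shallow).
Δρ/ρ₀ = −αΔT + βΔS = 3.36 × 10⁻⁴ + 2.528 × 10⁻⁴ = 5.888 × 10⁻⁴, so Δρ ≈ 0.6047 kg m⁻³.
N² = (g/ρ₀)·Δρ/Δz = g·(Δρ/ρ₀)/Δz = 9.81 × 5.888 × 10⁻⁴ / 13 = 4.4432 × 10⁻⁴ s⁻².
N = √(4.4432 × 10⁻⁴) = 0.021079 rad s⁻¹ ≈ 0.0211 rad s⁻¹.

0.0211 rad s⁻¹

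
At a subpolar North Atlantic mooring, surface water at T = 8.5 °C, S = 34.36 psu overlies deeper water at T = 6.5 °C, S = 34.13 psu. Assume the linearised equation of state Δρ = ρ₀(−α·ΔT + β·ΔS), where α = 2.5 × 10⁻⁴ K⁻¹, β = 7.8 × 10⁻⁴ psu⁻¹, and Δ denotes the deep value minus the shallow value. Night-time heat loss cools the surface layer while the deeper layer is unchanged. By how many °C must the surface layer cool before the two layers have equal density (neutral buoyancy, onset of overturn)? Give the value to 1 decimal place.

Neutral buoyancy requires Δρ = 0, i.e. −α(T_deep − T_surf′) + β(S_deep − S_surf) = 0.
T_surf′ = T_deep − (β/α)·ΔS = 6.5 − (7.8 × 10⁻⁴/2.5 × 10⁻⁴)·(-0.23) = 7.218 °C.
Cooling required: 8.5 − (7.218) = 1.282 °C.

1.3 °C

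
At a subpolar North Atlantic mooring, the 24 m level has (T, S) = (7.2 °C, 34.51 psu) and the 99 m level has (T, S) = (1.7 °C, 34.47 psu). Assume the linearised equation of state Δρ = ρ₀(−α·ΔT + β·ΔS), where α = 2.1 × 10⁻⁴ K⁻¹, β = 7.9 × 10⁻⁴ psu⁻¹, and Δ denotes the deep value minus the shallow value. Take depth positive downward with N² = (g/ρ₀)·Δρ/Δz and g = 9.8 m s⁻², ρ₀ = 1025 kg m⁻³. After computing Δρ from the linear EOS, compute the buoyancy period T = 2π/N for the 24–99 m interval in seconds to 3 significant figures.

ΔT = -5.5 K, ΔS = -0.04 psu (deep − shallow).
Δρ/ρ₀ = −αΔT + βΔS = 1.155 × 10⁻³ − 3.16 × 10⁻⁵ = 1.1234 × 10⁻³, so Δρ ≈ 1.151 kg m⁻³.
N² = (g/ρ₀)·Δρ/Δz = g·(Δρ/ρ₀)/Δz = 9.8 × 1.1234 × 10⁻³ / 75 = 1.4679 × 10⁻⁴ s⁻².
N = √(1.4679 × 10⁻⁴) = 0.012116 rad s⁻¹ → T = 2π/N = 518.59 s ≈ 519 s.

519 s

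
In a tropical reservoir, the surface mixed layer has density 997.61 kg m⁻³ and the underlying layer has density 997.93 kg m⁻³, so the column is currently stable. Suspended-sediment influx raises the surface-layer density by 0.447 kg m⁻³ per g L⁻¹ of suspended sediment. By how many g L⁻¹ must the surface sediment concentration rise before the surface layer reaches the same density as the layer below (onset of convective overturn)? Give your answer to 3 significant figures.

Density deficit of the surface layer: 997.93 − 997.61 = 0.32 kg m⁻³.
Required change = 0.32 / 0.447 = 0.716 g L⁻¹.

0.716 g L⁻¹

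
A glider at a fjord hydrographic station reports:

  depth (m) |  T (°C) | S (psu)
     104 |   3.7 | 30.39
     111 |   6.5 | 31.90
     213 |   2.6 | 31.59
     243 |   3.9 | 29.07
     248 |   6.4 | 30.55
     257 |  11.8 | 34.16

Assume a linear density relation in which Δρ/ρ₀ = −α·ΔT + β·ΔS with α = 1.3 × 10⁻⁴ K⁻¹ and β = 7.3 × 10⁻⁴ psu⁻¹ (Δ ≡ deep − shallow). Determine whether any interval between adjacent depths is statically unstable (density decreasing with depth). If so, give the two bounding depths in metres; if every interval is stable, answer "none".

213–243 m

Evaluate Δρ/ρ₀ = −αΔT + βΔS across each adjacent pair:
  104–111 m: −αΔT+βΔS = −(1.3 × 10⁻⁴)(+2.8)+(7.3 × 10⁻⁴)(+1.51) = 7.4 × 10⁻⁴ → stable
  111–213 m: −αΔT+βΔS = −(1.3 × 10⁻⁴)(-3.9)+(7.3 × 10⁻⁴)(-0.31) = 2.8 × 10⁻⁴ → stable
  213–243 m: −αΔT+βΔS = −(1.3 × 10⁻⁴)(+1.3)+(7.3 × 10⁻⁴)(-2.52) = -2.0 × 10⁻³ → UNSTABLE
  243–248 m: −αΔT+βΔS = −(1.3 × 10⁻⁴)(+2.5)+(7.3 × 10⁻⁴)(+1.48) = 7.6 × 10⁻⁴ → stable
  248–257 m: −αΔT+βΔS = −(1.3 × 10⁻⁴)(+5.4)+(7.3 × 10⁻⁴)(+3.61) = 1.9 × 10⁻³ → stable
The 213–243 m interval has Δρ < 0: lighter water underlies denser water.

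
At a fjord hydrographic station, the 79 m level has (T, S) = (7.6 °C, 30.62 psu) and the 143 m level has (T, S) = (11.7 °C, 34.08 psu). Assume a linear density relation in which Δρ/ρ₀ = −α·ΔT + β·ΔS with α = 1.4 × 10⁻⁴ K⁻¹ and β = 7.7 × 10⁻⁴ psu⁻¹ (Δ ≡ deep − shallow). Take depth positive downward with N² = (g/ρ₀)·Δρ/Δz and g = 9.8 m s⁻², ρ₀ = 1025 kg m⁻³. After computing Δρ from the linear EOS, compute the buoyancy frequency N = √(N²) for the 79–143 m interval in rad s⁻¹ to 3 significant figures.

ΔT = +4.1 K, ΔS = +3.46 psu (deep − shallow).
Δρ/ρ₀ = −αΔT + βΔS = -5.74 × 10⁻⁴ + 2.6642 × 10⁻³ = 2.0902 × 10⁻³, so Δρ ≈ 2.142 kg m⁻³.
N² = (g/ρ₀)·Δρ/Δz = g·(Δρ/ρ₀)/Δz = 9.8 × 2.0902 × 10⁻³ / 64 = 3.2006 × 10⁻⁴ s⁻².
N = √(3.2006 × 10⁻⁴) = 0.017890 rad s⁻¹ ≈ 0.0179 rad s⁻¹.

0.0179 rad s⁻¹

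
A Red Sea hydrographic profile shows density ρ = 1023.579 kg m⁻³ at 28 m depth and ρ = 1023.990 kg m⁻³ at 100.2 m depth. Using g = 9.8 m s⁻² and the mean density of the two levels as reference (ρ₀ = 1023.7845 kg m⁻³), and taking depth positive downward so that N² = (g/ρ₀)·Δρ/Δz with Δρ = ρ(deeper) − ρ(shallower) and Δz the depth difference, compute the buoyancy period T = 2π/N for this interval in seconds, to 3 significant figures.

851 s

Δρ = 1023.990 − 1023.579 = 0.411 kg m⁻³ over Δz = 100.2 − 28 = 72.2 m.
N² = (9.8/1023.7845) × (0.411/72.2) = 5.4491 × 10⁻⁵ s⁻².
N = √(5.4491 × 10⁻⁵) = 7.3818 × 10⁻³ rad s⁻¹, so T = 2π/N = 851.17 s ≈ 851 s.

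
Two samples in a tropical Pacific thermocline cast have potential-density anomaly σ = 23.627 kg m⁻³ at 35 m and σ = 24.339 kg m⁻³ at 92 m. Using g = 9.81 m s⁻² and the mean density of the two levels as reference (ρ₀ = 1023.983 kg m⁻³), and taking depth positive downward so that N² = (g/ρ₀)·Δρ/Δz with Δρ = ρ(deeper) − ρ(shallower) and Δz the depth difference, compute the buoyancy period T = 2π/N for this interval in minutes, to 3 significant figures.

9.57 min

Δρ = 1024.339 − 1023.627 = 0.712 kg m⁻³ over Δz = 92 − 35 = 57 m.
N² = (9.81/1023.983) × (0.712/57) = 1.1967 × 10⁻⁴ s⁻².
N = √(1.1967 × 10⁻⁴) = 0.010939 rad s⁻¹, so T = 2π/N = 574.38 s = 9.5730 min ≈ 9.57 min.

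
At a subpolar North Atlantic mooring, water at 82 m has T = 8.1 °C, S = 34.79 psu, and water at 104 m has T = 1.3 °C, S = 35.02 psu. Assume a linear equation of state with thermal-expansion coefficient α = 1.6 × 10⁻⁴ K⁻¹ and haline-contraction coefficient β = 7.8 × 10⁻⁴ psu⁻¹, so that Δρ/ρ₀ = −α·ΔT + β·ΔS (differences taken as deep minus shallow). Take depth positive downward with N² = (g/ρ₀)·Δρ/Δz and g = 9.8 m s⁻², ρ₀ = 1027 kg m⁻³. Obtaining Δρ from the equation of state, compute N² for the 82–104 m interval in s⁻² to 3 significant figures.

5.65 × 10⁻⁴ s⁻²

ΔT = -6.8 K, ΔS = +0.23 psu (deep − shallow).
Δρ/ρ₀ = −αΔT + βΔS = 1.088 × 10⁻³ + 1.794 × 10⁻⁴ = 1.2674 × 10⁻³, so Δρ ≈ 1.302 kg m⁻³.
N² = (g/ρ₀)·Δρ/Δz = g·(Δρ/ρ₀)/Δz = 9.8 × 1.2674 × 10⁻³ / 22 = 5.6457 × 10⁻⁴ s⁻² ≈ 5.65 × 10⁻⁴ s⁻².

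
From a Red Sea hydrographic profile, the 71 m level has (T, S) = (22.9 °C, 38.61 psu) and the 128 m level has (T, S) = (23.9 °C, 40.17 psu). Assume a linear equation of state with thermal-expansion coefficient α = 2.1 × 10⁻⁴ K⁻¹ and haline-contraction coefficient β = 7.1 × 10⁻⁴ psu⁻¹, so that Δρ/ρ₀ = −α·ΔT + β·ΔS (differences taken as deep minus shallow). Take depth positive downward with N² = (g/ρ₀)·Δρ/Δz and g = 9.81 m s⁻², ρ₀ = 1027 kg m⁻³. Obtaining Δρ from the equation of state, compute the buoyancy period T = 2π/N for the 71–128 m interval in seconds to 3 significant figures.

ΔT = +1.0 K, ΔS = +1.56 psu (deep − shallow).
Δρ/ρ₀ = −αΔT + βΔS = -2.10 × 10⁻⁴ + 1.1076 × 10⁻³ = 8.976 × 10⁻⁴, so Δρ ≈ 0.9218 kg m⁻³.
N² = (g/ρ₀)·Δρ/Δz = g·(Δρ/ρ₀)/Δz = 9.81 × 8.976 × 10⁻⁴ / 57 = 1.5448 × 10⁻⁴ s⁻².
N = √(1.5448 × 10⁻⁴) = 0.012429 rad s⁻¹ → T = 2π/N = 505.53 s ≈ 506 s.

506 s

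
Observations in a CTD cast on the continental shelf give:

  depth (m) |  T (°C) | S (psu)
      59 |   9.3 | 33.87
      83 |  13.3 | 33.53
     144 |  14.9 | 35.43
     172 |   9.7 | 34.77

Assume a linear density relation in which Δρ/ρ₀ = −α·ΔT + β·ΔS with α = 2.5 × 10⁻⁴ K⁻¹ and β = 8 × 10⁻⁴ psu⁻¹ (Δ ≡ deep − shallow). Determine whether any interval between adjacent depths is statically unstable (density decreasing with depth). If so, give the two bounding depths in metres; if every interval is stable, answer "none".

Evaluate Δρ/ρ₀ = −αΔT + βΔS across each adjacent pair:
  59–83 m: −αΔT+βΔS = −(2.5 × 10⁻⁴)(+4.0)+(8 × 10⁻⁴)(-0.34) = -1.3 × 10⁻³ → UNSTABLE
  83–144 m: −αΔT+βΔS = −(2.5 × 10⁻⁴)(+1.6)+(8 × 10⁻⁴)(+1.90) = 1.1 × 10⁻³ → stable
  144–172 m: −αΔT+βΔS = −(2.5 × 10⁻⁴)(-5.2)+(8 × 10⁻⁴)(-0.66) = 7.7 × 10⁻⁴ → stable
The 59–83 m interval has Δρ < 0: lighter water underlies denser water.

59–83 m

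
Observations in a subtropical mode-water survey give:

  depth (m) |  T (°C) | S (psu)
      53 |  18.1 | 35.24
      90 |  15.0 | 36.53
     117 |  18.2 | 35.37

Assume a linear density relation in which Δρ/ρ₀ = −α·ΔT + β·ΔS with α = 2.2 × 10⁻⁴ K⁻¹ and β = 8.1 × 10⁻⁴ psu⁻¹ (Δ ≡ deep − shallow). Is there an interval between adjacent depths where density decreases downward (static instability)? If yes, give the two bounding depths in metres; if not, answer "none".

90–117 m

Evaluate Δρ/ρ₀ = −αΔT + βΔS across each adjacent pair:
  53–90 m: −αΔT+βΔS = −(2.2 × 10⁻⁴)(-3.1)+(8.1 × 10⁻⁴)(+1.29) = 1.7 × 10⁻³ → stable
  90–117 m: −αΔT+βΔS = −(2.2 × 10⁻⁴)(+3.2)+(8.1 × 10⁻⁴)(-1.16) = -1.6 × 10⁻³ → UNSTABLE
The 90–117 m interval has Δρ < 0: lighter water underlies denser water.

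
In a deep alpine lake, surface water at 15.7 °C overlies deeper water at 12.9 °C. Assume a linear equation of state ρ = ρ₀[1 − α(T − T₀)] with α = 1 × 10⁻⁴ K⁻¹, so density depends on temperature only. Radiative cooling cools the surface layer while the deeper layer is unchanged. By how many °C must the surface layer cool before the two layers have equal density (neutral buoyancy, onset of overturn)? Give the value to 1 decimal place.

2.8 °C

With temperature the only control, equal density requires T_surf′ = T_deep.
T_surf′ = 12.9 °C.
Cooling required: 15.7 − 12.9 = 2.8 °C.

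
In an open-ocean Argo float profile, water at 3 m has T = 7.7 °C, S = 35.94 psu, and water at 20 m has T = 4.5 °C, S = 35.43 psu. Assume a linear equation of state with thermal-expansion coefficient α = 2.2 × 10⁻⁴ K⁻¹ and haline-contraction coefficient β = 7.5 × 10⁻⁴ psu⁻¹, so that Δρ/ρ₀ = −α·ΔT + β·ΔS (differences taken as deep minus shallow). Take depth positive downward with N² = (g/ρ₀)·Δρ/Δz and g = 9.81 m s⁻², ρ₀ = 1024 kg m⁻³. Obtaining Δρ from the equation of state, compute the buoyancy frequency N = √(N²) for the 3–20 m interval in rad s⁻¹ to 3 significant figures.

0.0136 rad s⁻¹

ΔT = -3.2 K, ΔS = -0.51 psu (deep − shallow).
Δρ/ρ₀ = −αΔT + βΔS = 7.04 × 10⁻⁴ − 3.825 × 10⁻⁴ = 3.215 × 10⁻⁴, so Δρ ≈ 0.3292 kg m⁻³.
N² = (g/ρ₀)·Δρ/Δz = g·(Δρ/ρ₀)/Δz = 9.81 × 3.215 × 10⁻⁴ / 17 = 1.8552 × 10⁻⁴ s⁻².
N = √(1.8552 × 10⁻⁴) = 0.013621 rad s⁻¹ ≈ 0.0136 rad s⁻¹.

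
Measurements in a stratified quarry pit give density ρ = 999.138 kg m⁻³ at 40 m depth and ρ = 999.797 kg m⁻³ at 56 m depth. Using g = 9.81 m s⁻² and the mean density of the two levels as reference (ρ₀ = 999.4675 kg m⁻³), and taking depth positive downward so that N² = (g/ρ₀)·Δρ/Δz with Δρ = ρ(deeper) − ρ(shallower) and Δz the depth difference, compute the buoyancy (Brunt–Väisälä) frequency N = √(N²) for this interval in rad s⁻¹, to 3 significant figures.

0.0201 rad s⁻¹

Δρ = 999.797 − 999.138 = 0.659 kg m⁻³ over Δz = 56 − 40 = 16 m.
N² = (9.81/999.4675) × (0.659/16) = 4.0426 × 10⁻⁴ s⁻².
N = √(4.0426 × 10⁻⁴) = 0.020106 rad s⁻¹ ≈ 0.0201 rad s⁻¹.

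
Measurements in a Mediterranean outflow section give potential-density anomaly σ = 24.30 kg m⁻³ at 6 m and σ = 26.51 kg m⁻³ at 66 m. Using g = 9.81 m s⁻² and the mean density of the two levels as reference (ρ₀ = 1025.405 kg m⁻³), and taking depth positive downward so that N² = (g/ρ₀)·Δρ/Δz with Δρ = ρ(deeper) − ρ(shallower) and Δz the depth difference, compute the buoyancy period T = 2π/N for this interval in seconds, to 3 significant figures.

Δρ = 1026.51 − 1024.30 = 2.21 kg m⁻³ over Δz = 66 − 6 = 60 m.
N² = (9.81/1025.405) × (2.21/60) = 3.5238 × 10⁻⁴ s⁻².
N = √(3.5238 × 10⁻⁴) = 0.018772 rad s⁻¹, so T = 2π/N = 334.71 s ≈ 335 s.

335 s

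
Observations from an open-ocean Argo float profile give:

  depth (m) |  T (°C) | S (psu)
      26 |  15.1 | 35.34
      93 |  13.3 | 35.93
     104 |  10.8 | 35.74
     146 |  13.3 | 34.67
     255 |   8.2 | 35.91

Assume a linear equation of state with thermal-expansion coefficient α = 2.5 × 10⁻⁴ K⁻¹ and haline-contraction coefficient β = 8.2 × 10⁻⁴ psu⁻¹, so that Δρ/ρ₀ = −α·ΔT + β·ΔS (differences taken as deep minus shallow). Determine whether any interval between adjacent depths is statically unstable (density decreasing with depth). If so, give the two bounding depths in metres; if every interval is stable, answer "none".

104–146 m

Evaluate Δρ/ρ₀ = −αΔT + βΔS across each adjacent pair:
  26–93 m: −αΔT+βΔS = −(2.5 × 10⁻⁴)(-1.8)+(8.2 × 10⁻⁴)(+0.59) = 9.3 × 10⁻⁴ → stable
  93–104 m: −αΔT+βΔS = −(2.5 × 10⁻⁴)(-2.5)+(8.2 × 10⁻⁴)(-0.19) = 4.7 × 10⁻⁴ → stable
  104–146 m: −αΔT+βΔS = −(2.5 × 10⁻⁴)(+2.5)+(8.2 × 10⁻⁴)(-1.07) = -1.5 × 10⁻³ → UNSTABLE
  146–255 m: −αΔT+βΔS = −(2.5 × 10⁻⁴)(-5.1)+(8.2 × 10⁻⁴)(+1.24) = 2.3 × 10⁻³ → stable
The 104–146 m interval has Δρ < 0: lighter water underlies denser water.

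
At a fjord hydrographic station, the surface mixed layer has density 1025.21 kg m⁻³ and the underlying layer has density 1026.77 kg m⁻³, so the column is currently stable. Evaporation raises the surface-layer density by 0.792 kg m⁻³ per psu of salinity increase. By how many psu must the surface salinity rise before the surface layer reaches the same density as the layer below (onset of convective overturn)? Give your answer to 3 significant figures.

1.97 psu

Density deficit of the surface layer: 1026.77 − 1025.21 = 1.56 kg m⁻³.
Required change = 1.56 / 0.792 = 1.97 psu.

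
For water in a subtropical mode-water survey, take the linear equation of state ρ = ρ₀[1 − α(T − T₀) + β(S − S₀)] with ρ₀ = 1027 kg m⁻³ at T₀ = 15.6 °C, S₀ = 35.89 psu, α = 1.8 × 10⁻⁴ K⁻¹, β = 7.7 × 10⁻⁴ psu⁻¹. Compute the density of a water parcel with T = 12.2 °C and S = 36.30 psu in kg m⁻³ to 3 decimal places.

T − T₀ = -3.4 K, S − S₀ = +0.41 psu.
Bracket = 1 − α·(-3.4) + β·(+0.41) = 1 + (9.277 × 10⁻⁴) = 1.0009277.
ρ = 1027 × 1.0009277 = 1027.953 kg m⁻³.

1027.953 kg m⁻³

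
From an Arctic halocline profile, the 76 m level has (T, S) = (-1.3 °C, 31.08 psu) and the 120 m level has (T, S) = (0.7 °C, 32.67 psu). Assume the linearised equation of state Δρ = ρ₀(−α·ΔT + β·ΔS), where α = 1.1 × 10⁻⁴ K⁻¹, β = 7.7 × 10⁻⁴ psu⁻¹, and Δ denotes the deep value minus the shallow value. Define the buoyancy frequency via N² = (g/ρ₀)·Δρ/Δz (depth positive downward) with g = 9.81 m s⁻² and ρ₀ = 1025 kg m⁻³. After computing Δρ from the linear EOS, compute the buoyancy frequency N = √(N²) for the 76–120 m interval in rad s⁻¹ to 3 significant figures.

0.0150 rad s⁻¹

ΔT = +2.0 K, ΔS = +1.59 psu (deep − shallow).
Δρ/ρ₀ = −αΔT + βΔS = -2.20 × 10⁻⁴ + 1.2243 × 10⁻³ = 1.0043 × 10⁻³, so Δρ ≈ 1.029 kg m⁻³.
N² = (g/ρ₀)·Δρ/Δz = g·(Δρ/ρ₀)/Δz = 9.81 × 1.0043 × 10⁻³ / 44 = 2.2391 × 10⁻⁴ s⁻².
N = √(2.2391 × 10⁻⁴) = 0.014964 rad s⁻¹ ≈ 0.0150 rad s⁻¹.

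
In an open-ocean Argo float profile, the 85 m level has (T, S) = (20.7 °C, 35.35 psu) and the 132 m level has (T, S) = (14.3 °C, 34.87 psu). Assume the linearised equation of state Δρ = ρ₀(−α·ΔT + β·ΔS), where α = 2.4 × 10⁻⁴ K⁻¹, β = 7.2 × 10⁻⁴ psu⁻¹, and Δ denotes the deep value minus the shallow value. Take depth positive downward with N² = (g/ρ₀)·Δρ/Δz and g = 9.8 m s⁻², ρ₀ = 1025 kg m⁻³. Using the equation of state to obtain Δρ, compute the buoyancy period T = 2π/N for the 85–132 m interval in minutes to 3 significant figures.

ΔT = -6.4 K, ΔS = -0.48 psu (deep − shallow).
Δρ/ρ₀ = −αΔT + βΔS = 1.536 × 10⁻³ − 3.456 × 10⁻⁴ = 1.1904 × 10⁻³, so Δρ ≈ 1.220 kg m⁻³.
N² = (g/ρ₀)·Δρ/Δz = g·(Δρ/ρ₀)/Δz = 9.8 × 1.1904 × 10⁻³ / 47 = 2.4821 × 10⁻⁴ s⁻².
N = √(2.4821 × 10⁻⁴) = 0.015755 rad s⁻¹ → T = 2π/N = 398.81 s = 6.6468 min ≈ 6.65 min.

6.65 min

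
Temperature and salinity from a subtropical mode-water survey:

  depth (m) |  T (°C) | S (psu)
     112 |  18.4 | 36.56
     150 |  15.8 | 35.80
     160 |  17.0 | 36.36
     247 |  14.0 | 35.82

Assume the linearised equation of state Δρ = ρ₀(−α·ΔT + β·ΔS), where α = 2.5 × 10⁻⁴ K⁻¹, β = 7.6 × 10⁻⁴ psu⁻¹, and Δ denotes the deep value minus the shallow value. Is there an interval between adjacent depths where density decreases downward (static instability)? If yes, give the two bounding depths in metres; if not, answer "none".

Evaluate Δρ/ρ₀ = −αΔT + βΔS across each adjacent pair:
  112–150 m: −αΔT+βΔS = −(2.5 × 10⁻⁴)(-2.6)+(7.6 × 10⁻⁴)(-0.76) = 7.2 × 10⁻⁵ → stable
  150–160 m: −αΔT+βΔS = −(2.5 × 10⁻⁴)(+1.2)+(7.6 × 10⁻⁴)(+0.56) = 1.3 × 10⁻⁴ → stable
  160–247 m: −αΔT+βΔS = −(2.5 × 10⁻⁴)(-3.0)+(7.6 × 10⁻⁴)(-0.54) = 3.4 × 10⁻⁴ → stable
Every interval has Δρ > 0: the column is stably stratified throughout.

none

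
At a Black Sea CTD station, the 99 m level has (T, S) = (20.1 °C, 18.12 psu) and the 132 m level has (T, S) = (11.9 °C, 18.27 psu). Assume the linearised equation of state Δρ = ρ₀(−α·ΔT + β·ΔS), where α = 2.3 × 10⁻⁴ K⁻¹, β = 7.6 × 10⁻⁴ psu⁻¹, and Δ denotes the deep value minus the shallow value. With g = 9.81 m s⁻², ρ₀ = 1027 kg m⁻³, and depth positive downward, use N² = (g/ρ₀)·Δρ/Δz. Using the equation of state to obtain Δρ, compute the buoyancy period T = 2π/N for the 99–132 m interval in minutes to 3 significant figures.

4.29 min

ΔT = -8.2 K, ΔS = +0.15 psu (deep − shallow).
Δρ/ρ₀ = −αΔT + βΔS = 1.886 × 10⁻³ + 1.14 × 10⁻⁴ = 2.00 × 10⁻³, so Δρ ≈ 2.054 kg m⁻³.
N² = (g/ρ₀)·Δρ/Δz = g·(Δρ/ρ₀)/Δz = 9.81 × 2.00 × 10⁻³ / 33 = 5.9455 × 10⁻⁴ s⁻².
N = √(5.9455 × 10⁻⁴) = 0.024383 rad s⁻¹ → T = 2π/N = 257.69 s = 4.2948 min ≈ 4.29 min.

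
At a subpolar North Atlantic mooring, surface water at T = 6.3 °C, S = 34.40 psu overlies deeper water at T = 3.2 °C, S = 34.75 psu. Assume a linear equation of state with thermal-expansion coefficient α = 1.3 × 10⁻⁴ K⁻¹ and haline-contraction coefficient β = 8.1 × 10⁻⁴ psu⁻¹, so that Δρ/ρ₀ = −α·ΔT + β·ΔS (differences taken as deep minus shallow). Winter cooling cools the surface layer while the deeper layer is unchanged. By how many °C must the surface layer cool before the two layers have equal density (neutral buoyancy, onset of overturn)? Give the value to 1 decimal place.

Neutral buoyancy requires Δρ = 0, i.e. −α(T_deep − T_surf′) + β(S_deep − S_surf) = 0.
T_surf′ = T_deep − (β/α)·ΔS = 3.2 − (8.1 × 10⁻⁴/1.3 × 10⁻⁴)·(+0.35) = 1.019 °C.
Cooling required: 6.3 − (1.019) = 5.281 °C.

5.3 °C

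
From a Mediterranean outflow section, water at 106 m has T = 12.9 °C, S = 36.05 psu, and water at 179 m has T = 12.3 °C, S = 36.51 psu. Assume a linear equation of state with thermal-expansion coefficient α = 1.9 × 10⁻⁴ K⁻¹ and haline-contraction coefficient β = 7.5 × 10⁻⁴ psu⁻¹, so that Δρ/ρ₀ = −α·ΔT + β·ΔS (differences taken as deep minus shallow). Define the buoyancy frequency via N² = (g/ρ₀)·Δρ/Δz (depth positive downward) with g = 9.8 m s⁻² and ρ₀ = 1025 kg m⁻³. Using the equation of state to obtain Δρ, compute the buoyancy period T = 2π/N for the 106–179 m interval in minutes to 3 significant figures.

13.3 min

ΔT = -0.6 K, ΔS = +0.46 psu (deep − shallow).
Δρ/ρ₀ = −αΔT + βΔS = 1.14 × 10⁻⁴ + 3.45 × 10⁻⁴ = 4.59 × 10⁻⁴, so Δρ ≈ 0.4705 kg m⁻³.
N² = (g/ρ₀)·Δρ/Δz = g·(Δρ/ρ₀)/Δz = 9.8 × 4.59 × 10⁻⁴ / 73 = 6.1619 × 10⁻⁵ s⁻².
N = √(6.1619 × 10⁻⁵) = 7.8498 × 10⁻³ rad s⁻¹ → T = 2π/N = 800.43 s = 13.340 min ≈ 13.3 min.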